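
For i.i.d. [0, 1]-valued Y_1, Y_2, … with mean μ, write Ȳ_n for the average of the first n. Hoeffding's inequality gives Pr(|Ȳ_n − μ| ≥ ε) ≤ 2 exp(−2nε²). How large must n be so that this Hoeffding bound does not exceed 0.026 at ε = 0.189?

61

Require 2·exp(−2nε²) ≤ 0.026, i.e. 2nε² ≥ ln(2/0.026) = 4.342806.
So n ≥ 4.342806 / (2·0.189²) = 60.788.
The smallest integer n is 61.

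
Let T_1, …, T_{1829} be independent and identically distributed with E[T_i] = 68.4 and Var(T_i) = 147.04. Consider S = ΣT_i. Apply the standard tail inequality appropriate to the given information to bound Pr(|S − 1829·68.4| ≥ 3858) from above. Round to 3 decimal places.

0.018

With mean and variance of each term known, Chebyshev's inequality bounds the deviation of the sum (or sample mean).
Var(S) = n·Var(T_i) = 1829·147.04 = 268936.16.
Chebyshev: Pr(|S − 1829·68.4| ≥ 3858) ≤ Var(S)/3858² = 268936.16/14884164 = 0.0181.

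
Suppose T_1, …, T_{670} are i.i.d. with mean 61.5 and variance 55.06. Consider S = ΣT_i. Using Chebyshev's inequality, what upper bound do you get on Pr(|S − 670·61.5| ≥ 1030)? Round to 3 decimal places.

Var(S) = n·Var(T_i) = 670·55.06 = 36890.2.
Chebyshev: Pr(|S − 670·61.5| ≥ 1030) ≤ Var(S)/1030² = 36890.2/1060900 = 0.0348.

0.035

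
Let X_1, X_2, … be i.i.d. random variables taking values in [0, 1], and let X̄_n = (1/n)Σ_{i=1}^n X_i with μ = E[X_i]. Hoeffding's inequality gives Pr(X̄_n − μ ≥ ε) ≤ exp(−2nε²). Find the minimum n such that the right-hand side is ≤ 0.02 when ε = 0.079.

Require exp(−2nε²) ≤ 0.02, i.e. 2nε² ≥ ln(1/0.02) = 3.912023.
So n ≥ 3.912023 / (2·0.079²) = 313.413.
The smallest integer n is 314.

314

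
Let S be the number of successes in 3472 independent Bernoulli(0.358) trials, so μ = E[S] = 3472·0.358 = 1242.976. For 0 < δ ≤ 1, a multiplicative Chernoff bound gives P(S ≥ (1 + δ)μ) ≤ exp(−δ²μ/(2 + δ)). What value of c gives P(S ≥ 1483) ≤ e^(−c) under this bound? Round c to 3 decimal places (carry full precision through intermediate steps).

Write 1483 = (1 + δ)μ, so δ = 1483/1242.976 − 1 = 0.1931043…
Then the exponent is δ²μ/(2 + δ) = (1483 − μ)² / (μ·(2 + δ)) = 21.134273.

21.134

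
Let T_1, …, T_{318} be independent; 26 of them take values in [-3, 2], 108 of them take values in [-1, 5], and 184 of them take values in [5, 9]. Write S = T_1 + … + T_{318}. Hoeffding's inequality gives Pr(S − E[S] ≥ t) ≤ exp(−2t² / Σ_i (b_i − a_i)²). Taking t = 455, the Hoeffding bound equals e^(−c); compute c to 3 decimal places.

Σ(b_i − a_i)² = 26·5² + 108·6² + 184·4² = 7482.
c = 2t² / 7482 = 2·455² / 7482 = 55.3395.

55.339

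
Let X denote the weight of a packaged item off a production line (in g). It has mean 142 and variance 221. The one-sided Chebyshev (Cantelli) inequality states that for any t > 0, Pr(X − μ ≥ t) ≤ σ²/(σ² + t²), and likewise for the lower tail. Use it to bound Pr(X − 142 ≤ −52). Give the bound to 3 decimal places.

Here σ² = 221 and t = 52, so σ² + t² = 2925.
Cantelli's bound: 221/2925 = 0.0756.

0.076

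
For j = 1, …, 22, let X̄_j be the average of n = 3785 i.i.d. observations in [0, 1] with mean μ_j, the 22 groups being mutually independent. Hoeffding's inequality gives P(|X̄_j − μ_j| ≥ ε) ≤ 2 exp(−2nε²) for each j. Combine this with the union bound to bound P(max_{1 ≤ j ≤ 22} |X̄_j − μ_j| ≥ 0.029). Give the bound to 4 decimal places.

Per-experiment Hoeffding bound: 2·exp(−2·3785·0.029²) = 2·exp(−6.36637) = 0.0034368.
Union bound over 22 events: 22·0.0034368 = 0.07561.

0.0756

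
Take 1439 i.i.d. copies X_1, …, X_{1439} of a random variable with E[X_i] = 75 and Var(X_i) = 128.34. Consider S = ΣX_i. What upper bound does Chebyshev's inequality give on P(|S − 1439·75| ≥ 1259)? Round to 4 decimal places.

0.1165

Var(S) = n·Var(X_i) = 1439·128.34 = 184681.26.
Chebyshev: P(|S − 1439·75| ≥ 1259) ≤ Var(S)/1259² = 184681.26/1585081 = 0.1165.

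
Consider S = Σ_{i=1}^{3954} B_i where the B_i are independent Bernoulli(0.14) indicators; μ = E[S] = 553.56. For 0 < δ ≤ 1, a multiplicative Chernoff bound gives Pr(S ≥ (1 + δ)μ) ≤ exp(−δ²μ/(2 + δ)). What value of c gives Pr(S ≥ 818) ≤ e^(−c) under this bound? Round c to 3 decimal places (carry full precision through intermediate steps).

50.985

Write 818 = (1 + δ)μ, so δ = 818/553.56 − 1 = 0.4777079…
Then the exponent is δ²μ/(2 + δ) = (818 − μ)² / (μ·(2 + δ)) = 50.984655.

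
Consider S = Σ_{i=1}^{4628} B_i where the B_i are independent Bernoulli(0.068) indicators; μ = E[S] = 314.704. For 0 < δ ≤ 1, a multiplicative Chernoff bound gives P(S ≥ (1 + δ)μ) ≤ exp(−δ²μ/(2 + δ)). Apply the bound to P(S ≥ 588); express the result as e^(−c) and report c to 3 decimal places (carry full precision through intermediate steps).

Write 588 = (1 + δ)μ, so δ = 588/314.704 − 1 = 0.8684224…
Then the exponent is δ²μ/(2 + δ) = (588 − μ)² / (μ·(2 + δ)) = 82.741080.

82.741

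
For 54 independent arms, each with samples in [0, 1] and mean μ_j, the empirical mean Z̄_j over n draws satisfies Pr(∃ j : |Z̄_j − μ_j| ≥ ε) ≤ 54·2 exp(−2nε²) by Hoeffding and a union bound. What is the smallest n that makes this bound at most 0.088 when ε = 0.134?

Need 2·54·exp(−2nε²) ≤ 0.088, i.e. exp(−2nε²) ≤ 0.088/108.
So 2nε² ≥ ln(108/0.088) = 7.112550.
Hence n ≥ 7.112550/(2·0.134²) = 198.055.
The smallest integer n is 199.

199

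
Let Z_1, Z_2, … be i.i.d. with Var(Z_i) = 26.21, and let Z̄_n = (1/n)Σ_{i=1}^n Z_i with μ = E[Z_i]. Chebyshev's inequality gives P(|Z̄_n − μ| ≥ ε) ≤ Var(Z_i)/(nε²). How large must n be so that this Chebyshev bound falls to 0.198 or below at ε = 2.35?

Require 26.21/(n·2.35²) ≤ 0.198, i.e. n ≥ 26.21/(0.198·2.35²) = 23.970.
The smallest integer n is 24.

24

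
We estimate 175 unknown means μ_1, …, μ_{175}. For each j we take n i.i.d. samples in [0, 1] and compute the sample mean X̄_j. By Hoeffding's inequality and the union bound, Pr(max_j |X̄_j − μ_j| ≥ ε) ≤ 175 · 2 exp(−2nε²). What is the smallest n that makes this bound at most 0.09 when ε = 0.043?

Need 2·175·exp(−2nε²) ≤ 0.09, i.e. exp(−2nε²) ≤ 0.09/350.
So 2nε² ≥ ln(350/0.09) = 8.265879.
Hence n ≥ 8.265879/(2·0.043²) = 2235.230.
The smallest integer n is 2236.

2236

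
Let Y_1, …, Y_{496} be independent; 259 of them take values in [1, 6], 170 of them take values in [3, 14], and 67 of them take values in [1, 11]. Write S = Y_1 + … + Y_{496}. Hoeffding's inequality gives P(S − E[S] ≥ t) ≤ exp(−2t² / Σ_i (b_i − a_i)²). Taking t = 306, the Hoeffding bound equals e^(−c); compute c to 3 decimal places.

Σ(b_i − a_i)² = 259·5² + 170·11² + 67·10² = 33745.
c = 2t² / 33745 = 2·306² / 33745 = 5.5496.

5.550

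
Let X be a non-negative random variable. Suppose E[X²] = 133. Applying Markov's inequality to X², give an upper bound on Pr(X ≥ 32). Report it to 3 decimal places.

Since X ≥ 0, the event {X ≥ 32} is the same as {X² ≥ 1024}.
Markov's inequality applied to X² gives Pr(X² ≥ 1024) ≤ E[X²]/1024 = 133/1024 = 0.1299.

0.130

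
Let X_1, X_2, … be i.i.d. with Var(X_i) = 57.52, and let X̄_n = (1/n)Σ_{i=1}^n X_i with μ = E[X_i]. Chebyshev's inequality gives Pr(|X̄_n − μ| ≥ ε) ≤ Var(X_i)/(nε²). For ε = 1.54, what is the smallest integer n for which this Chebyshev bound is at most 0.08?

Require 57.52/(n·1.54²) ≤ 0.08, i.e. n ≥ 57.52/(0.08·1.54²) = 303.171.
The smallest integer n is 304.

304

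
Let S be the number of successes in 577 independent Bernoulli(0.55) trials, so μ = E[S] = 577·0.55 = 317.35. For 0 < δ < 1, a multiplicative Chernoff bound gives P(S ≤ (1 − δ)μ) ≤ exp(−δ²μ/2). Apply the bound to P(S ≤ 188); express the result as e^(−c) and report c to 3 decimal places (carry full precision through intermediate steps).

26.361

Write 188 = (1 − δ)μ, so δ = 1 − 188/317.35 = 0.4075941…
Then the exponent is δ²μ/2 = (μ − 188)²/(2μ) = 26.361151.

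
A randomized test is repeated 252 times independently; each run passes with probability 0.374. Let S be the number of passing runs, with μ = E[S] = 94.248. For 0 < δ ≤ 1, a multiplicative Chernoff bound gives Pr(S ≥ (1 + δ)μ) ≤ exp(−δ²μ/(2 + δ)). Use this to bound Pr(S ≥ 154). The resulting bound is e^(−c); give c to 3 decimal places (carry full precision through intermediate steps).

14.382

Write 154 = (1 + δ)μ, so δ = 154/94.248 − 1 = 0.6339869…
Then the exponent is δ²μ/(2 + δ) = (154 − μ)² / (μ·(2 + δ)) = 14.381995.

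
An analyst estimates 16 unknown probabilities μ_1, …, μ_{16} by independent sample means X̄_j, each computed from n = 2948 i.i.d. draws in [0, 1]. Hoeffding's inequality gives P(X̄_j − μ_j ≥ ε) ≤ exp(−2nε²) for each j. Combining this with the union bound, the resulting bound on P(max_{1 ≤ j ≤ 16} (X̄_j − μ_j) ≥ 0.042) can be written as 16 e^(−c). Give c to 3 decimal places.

10.401

Union bound over the 16 events: P(max_{1 ≤ j ≤ 16} (X̄_j − μ_j) ≥ 0.042) ≤ 16·exp(−2nε²) = 16 exp(−2·2948·0.042²).
So c = 2·2948·0.042² = 10.4005.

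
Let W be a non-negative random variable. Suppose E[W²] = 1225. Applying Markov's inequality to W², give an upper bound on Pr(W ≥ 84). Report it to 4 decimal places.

Since W ≥ 0, the event {W ≥ 84} is the same as {W² ≥ 7056}.
Markov's inequality applied to W² gives Pr(W² ≥ 7056) ≤ E[W²]/7056 = 1225/7056 = 0.1736.

0.1736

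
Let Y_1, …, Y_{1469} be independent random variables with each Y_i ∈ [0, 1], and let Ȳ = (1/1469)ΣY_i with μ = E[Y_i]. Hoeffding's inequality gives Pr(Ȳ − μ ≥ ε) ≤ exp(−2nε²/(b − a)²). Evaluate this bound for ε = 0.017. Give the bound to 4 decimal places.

0.4278

Exponent: 2nε²/(b − a)² = 2·1469·0.017² / 1² = 0.84908.
Bound = exp(−0.84908) = 0.42781.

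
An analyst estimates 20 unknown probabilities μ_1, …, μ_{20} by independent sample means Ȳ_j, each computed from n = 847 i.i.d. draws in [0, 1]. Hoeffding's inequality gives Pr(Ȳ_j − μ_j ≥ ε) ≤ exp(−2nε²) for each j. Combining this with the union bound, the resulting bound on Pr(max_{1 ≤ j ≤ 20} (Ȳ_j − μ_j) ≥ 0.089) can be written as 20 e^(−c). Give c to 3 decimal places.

13.418

Union bound over the 20 events: Pr(max_{1 ≤ j ≤ 20} (Ȳ_j − μ_j) ≥ 0.089) ≤ 20·exp(−2nε²) = 20 exp(−2·847·0.089²).
So c = 2·847·0.089² = 13.4182.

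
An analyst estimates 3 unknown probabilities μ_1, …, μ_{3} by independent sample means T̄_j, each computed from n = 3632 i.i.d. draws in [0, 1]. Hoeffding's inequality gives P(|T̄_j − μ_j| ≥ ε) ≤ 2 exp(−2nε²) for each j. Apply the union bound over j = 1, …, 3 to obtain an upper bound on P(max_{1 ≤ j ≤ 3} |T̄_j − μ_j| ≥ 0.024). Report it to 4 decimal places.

Per-experiment Hoeffding bound: 2·exp(−2·3632·0.024²) = 2·exp(−4.18406) = 0.030473.
Union bound over 3 events: 3·0.030473 = 0.09142.

0.0914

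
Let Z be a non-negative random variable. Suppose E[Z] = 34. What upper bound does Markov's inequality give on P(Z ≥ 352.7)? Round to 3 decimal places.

Markov's inequality: for a non-negative random variable, P(Z ≥ a) ≤ E[Z]/a.
Here E[Z] = 34 and a = 352.7, so the bound is 34/352.7 = 0.0964.

0.096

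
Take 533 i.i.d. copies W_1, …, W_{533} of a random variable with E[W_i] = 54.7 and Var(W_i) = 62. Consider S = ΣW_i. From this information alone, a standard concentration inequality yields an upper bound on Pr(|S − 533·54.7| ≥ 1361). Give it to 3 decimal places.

With mean and variance of each term known, Chebyshev's inequality bounds the deviation of the sum (or sample mean).
Var(S) = n·Var(W_i) = 533·62 = 33046.
Chebyshev: Pr(|S − 533·54.7| ≥ 1361) ≤ Var(S)/1361² = 33046/1852321 = 0.0178.

0.018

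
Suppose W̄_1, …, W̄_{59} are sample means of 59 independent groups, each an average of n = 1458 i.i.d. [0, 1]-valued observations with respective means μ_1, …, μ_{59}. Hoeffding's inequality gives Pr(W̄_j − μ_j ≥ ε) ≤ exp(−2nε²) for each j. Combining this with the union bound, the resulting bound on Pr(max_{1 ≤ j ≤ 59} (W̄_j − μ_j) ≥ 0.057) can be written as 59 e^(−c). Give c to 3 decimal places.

Union bound over the 59 events: Pr(max_{1 ≤ j ≤ 59} (W̄_j − μ_j) ≥ 0.057) ≤ 59·exp(−2nε²) = 59 exp(−2·1458·0.057²).
So c = 2·1458·0.057² = 9.4741.

9.474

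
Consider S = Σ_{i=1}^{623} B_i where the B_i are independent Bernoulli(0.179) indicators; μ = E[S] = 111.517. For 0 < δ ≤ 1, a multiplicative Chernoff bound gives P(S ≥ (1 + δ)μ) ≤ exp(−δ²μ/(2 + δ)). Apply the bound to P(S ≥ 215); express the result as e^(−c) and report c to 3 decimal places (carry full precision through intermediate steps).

32.797

Write 215 = (1 + δ)μ, so δ = 215/111.517 − 1 = 0.9279572…
Then the exponent is δ²μ/(2 + δ) = (215 − μ)² / (μ·(2 + δ)) = 32.796857.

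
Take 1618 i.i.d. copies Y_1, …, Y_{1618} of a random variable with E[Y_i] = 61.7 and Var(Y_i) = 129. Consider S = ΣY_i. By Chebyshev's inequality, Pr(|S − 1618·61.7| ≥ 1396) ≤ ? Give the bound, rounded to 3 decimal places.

0.107

Var(S) = n·Var(Y_i) = 1618·129 = 208722.
Chebyshev: Pr(|S − 1618·61.7| ≥ 1396) ≤ Var(S)/1396² = 208722/1948816 = 0.1071.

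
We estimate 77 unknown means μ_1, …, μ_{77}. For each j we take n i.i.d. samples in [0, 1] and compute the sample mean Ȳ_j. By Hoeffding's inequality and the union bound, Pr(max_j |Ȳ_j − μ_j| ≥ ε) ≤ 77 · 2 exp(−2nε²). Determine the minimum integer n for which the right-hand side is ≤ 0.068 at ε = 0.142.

Need 2·77·exp(−2nε²) ≤ 0.068, i.e. exp(−2nε²) ≤ 0.068/154.
So 2nε² ≥ ln(154/0.068) = 7.725200.
Hence n ≥ 7.725200/(2·0.142²) = 191.559.
The smallest integer n is 192.

192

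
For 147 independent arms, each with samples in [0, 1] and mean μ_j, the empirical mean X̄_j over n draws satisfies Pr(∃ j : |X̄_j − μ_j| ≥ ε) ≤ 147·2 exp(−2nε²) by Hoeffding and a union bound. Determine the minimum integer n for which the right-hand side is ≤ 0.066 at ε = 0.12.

292

Need 2·147·exp(−2nε²) ≤ 0.066, i.e. exp(−2nε²) ≤ 0.066/294.
So 2nε² ≥ ln(294/0.066) = 8.401680.
Hence n ≥ 8.401680/(2·0.12²) = 291.725.
The smallest integer n is 292.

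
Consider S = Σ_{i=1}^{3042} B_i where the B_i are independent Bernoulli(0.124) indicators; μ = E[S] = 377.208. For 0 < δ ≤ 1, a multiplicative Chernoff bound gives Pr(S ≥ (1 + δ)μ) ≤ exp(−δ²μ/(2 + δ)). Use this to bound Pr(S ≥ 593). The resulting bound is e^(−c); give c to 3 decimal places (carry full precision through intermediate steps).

47.996

Write 593 = (1 + δ)μ, so δ = 593/377.208 − 1 = 0.5720769…
Then the exponent is δ²μ/(2 + δ) = (593 − μ)² / (μ·(2 + δ)) = 47.996087.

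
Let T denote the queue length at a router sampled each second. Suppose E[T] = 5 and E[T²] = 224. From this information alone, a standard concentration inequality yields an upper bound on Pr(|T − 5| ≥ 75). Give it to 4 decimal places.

The first two moments determine the variance, so Chebyshev's inequality is the sharpest standard bound available.
Var(T) = E[T²] − (E[T])² = 224 − 25 = 199.
Chebyshev's inequality: Pr(|T − μ| ≥ t) ≤ Var(T)/t² = 199/5625 = 0.0354.

0.0354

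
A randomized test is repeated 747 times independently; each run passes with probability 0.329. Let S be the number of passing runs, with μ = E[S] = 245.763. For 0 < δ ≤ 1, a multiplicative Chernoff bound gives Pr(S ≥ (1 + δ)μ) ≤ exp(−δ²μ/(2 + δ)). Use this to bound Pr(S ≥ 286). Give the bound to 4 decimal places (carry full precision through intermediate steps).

0.0476

Write 286 = (1 + δ)μ, so δ = 286/245.763 − 1 = 0.1637228…
Then the exponent is δ²μ/(2 + δ) = (286 − μ)² / (μ·(2 + δ)) = 3.044620.
Bound = exp(−3.044620) = 0.04761.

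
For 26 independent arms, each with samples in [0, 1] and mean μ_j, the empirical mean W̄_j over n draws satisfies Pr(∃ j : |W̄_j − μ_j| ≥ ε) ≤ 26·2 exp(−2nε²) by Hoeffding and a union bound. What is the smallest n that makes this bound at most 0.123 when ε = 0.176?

98

Need 2·26·exp(−2nε²) ≤ 0.123, i.e. exp(−2nε²) ≤ 0.123/52.
So 2nε² ≥ ln(52/0.123) = 6.046815.
Hence n ≥ 6.046815/(2·0.176²) = 97.605.
The smallest integer n is 98.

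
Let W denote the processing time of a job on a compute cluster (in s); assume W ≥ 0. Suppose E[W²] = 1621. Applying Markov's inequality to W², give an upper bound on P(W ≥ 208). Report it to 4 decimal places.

0.0375

Since W ≥ 0, the event {W ≥ 208} is the same as {W² ≥ 43264}.
Markov's inequality applied to W² gives P(W² ≥ 43264) ≤ E[W²]/43264 = 1621/43264 = 0.0375.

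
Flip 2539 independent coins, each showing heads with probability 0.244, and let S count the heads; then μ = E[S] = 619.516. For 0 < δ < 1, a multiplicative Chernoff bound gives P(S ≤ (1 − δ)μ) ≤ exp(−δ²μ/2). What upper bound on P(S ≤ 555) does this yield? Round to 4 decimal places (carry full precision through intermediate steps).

0.0348

Write 555 = (1 − δ)μ, so δ = 1 − 555/619.516 = 0.1041394…
Then the exponent is δ²μ/2 = (μ − 555)²/(2μ) = 3.359327.
Bound = exp(−3.359327) = 0.03476.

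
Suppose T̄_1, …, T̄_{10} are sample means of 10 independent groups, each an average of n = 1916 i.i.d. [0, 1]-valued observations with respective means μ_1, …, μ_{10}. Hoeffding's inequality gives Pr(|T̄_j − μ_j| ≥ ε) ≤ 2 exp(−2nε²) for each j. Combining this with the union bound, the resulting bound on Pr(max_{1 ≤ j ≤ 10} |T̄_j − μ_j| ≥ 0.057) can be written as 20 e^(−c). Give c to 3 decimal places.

12.450

Union bound over the 10 events: Pr(max_{1 ≤ j ≤ 10} |T̄_j − μ_j| ≥ 0.057) ≤ 10·2·exp(−2nε²) = 20 exp(−2·1916·0.057²).
So c = 2·1916·0.057² = 12.4502.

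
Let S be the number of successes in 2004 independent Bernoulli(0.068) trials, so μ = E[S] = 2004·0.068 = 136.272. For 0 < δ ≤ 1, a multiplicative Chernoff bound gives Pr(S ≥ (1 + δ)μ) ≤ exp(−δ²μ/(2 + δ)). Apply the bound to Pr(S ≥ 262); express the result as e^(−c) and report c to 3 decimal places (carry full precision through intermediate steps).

Write 262 = (1 + δ)μ, so δ = 262/136.272 − 1 = 0.9226253…
Then the exponent is δ²μ/(2 + δ) = (262 − μ)² / (μ·(2 + δ)) = 39.690287.

39.690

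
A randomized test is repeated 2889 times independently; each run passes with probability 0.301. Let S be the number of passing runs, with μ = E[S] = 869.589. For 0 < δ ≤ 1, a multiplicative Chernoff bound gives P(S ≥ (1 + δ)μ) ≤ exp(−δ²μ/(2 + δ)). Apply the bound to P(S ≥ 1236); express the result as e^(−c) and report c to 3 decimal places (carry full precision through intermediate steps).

Write 1236 = (1 + δ)μ, so δ = 1236/869.589 − 1 = 0.4213611…
Then the exponent is δ²μ/(2 + δ) = (1236 − μ)² / (μ·(2 + δ)) = 63.762216.

63.762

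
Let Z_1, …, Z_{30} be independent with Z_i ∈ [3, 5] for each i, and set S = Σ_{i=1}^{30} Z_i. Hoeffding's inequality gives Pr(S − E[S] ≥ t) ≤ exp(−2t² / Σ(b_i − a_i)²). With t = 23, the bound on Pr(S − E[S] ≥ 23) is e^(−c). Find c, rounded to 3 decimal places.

8.817

Σ(b_i − a_i)² = 30·(2)² = 120.
c = 2t²/120 = 2·23²/120 = 8.8167.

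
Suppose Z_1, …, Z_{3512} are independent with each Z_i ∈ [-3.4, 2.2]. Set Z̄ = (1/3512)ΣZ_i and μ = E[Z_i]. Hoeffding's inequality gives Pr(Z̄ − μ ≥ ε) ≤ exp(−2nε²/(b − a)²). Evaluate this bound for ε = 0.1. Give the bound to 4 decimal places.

Exponent: 2nε²/(b − a)² = 2·3512·0.1² / 5.6² = 2.23980.
Bound = exp(−2.23980) = 0.10648.

0.1065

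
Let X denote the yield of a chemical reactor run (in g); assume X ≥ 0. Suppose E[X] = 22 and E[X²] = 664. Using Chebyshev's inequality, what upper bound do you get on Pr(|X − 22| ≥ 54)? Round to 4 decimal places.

Var(X) = E[X²] − (E[X])² = 664 − 484 = 180.
Chebyshev's inequality: Pr(|X − μ| ≥ t) ≤ Var(X)/t² = 180/2916 = 0.0617.

0.0617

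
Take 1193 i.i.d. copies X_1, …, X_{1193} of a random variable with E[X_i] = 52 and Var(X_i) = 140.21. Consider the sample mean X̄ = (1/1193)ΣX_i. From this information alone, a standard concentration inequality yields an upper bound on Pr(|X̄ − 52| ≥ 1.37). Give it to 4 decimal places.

With mean and variance of each term known, Chebyshev's inequality bounds the deviation of the sum (or sample mean).
Var(X̄) = Var(X_i)/n = 140.21/1193 = 0.11753.
Chebyshev: Pr(|X̄ − 52| ≥ 1.37) ≤ Var(X̄)/(1.37)² = 140.21/(1193·1.37²) = 0.0626.

0.0626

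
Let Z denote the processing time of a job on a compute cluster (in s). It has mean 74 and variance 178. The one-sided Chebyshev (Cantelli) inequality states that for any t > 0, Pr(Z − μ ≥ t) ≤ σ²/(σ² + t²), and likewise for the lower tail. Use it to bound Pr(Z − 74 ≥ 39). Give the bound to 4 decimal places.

0.1048

Here σ² = 178 and t = 39, so σ² + t² = 1699.
Cantelli's bound: 178/1699 = 0.1048.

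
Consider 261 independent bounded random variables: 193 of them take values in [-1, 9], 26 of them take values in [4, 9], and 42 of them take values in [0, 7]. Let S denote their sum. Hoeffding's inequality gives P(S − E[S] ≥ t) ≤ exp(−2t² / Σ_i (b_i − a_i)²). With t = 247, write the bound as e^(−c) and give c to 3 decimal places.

5.544

Σ(b_i − a_i)² = 193·10² + 26·5² + 42·7² = 22008.
c = 2t² / 22008 = 2·247² / 22008 = 5.5443.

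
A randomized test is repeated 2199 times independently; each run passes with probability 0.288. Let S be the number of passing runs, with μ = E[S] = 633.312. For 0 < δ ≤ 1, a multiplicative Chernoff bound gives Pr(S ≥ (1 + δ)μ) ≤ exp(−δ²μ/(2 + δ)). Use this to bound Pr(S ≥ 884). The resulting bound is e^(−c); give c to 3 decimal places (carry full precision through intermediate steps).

41.418

Write 884 = (1 + δ)μ, so δ = 884/633.312 − 1 = 0.3958365…
Then the exponent is δ²μ/(2 + δ) = (884 − μ)² / (μ·(2 + δ)) = 41.418293.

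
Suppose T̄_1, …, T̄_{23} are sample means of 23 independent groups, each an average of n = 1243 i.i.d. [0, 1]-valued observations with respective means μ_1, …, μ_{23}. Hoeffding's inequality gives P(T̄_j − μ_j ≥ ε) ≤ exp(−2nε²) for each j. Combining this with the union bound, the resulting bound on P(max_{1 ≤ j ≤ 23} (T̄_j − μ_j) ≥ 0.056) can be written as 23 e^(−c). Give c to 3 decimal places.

Union bound over the 23 events: P(max_{1 ≤ j ≤ 23} (T̄_j − μ_j) ≥ 0.056) ≤ 23·exp(−2nε²) = 23 exp(−2·1243·0.056²).
So c = 2·1243·0.056² = 7.7961.

7.796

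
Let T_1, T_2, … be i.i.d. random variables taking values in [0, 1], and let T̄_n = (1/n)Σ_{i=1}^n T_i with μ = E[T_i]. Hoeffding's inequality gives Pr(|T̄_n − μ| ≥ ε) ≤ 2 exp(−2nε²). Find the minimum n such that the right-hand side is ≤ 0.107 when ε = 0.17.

Require 2·exp(−2nε²) ≤ 0.107, i.e. 2nε² ≥ ln(2/0.107) = 2.928074.
So n ≥ 2.928074 / (2·0.17²) = 50.659.
The smallest integer n is 51.

51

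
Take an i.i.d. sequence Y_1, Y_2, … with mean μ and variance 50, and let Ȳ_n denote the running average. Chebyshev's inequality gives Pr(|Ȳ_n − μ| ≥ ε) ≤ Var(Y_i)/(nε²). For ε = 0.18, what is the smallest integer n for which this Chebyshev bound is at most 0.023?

Require 50/(n·0.18²) ≤ 0.023, i.e. n ≥ 50/(0.023·0.18²) = 67096.082.
The smallest integer n is 67097.

67097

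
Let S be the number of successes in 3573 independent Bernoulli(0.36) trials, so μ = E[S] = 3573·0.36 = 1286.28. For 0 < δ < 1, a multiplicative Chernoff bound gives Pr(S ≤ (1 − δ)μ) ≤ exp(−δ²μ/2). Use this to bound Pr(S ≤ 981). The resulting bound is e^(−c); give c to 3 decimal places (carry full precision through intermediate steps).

36.227

Write 981 = (1 − δ)μ, so δ = 1 − 981/1286.28 = 0.2373356…
Then the exponent is δ²μ/2 = (μ − 981)²/(2μ) = 36.226902.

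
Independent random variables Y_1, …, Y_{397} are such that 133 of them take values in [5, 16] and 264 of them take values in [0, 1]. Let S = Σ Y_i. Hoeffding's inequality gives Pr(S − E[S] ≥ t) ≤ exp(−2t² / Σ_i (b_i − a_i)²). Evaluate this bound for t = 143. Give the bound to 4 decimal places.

Σ(b_i − a_i)² = 133·11² + 264·1² = 16357.
Exponent = 2·143² / 16357 = 2.50034.
Bound = exp(−2.50034) = 0.08206.

0.0821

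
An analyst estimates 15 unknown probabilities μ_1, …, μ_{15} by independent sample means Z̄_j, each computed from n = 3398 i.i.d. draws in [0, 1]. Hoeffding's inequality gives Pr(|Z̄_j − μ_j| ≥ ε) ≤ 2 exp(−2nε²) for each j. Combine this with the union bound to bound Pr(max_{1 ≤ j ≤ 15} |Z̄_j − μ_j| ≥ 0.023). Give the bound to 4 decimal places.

Per-experiment Hoeffding bound: 2·exp(−2·3398·0.023²) = 2·exp(−3.59508) = 0.054917.
Union bound over 15 events: 15·0.054917 = 0.82375.

0.8238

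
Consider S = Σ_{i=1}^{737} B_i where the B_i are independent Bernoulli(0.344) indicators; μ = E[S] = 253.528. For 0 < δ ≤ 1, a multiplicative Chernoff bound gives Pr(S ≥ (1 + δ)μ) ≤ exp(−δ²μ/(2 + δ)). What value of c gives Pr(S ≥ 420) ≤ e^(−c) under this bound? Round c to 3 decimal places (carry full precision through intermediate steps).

41.146

Write 420 = (1 + δ)μ, so δ = 420/253.528 − 1 = 0.6566218…
Then the exponent is δ²μ/(2 + δ) = (420 − μ)² / (μ·(2 + δ)) = 41.145916.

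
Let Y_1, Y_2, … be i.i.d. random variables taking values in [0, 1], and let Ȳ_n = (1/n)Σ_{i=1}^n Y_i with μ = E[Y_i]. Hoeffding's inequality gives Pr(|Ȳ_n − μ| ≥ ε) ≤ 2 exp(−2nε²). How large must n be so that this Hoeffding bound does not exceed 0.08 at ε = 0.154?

Require 2·exp(−2nε²) ≤ 0.08, i.e. 2nε² ≥ ln(2/0.08) = 3.218876.
So n ≥ 3.218876 / (2·0.154²) = 67.863.
The smallest integer n is 68.

68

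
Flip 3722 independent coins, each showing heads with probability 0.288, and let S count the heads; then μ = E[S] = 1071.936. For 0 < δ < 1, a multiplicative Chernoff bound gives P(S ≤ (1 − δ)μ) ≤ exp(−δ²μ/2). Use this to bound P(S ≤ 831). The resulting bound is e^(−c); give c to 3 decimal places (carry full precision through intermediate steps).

27.077

Write 831 = (1 − δ)μ, so δ = 1 − 831/1071.936 = 0.2247672…
Then the exponent is δ²μ/2 = (μ − 831)²/(2μ) = 27.077249.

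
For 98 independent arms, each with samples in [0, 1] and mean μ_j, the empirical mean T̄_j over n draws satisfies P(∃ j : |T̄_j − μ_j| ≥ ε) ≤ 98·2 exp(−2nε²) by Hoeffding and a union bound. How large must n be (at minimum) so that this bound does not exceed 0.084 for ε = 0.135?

213

Need 2·98·exp(−2nε²) ≤ 0.084, i.e. exp(−2nε²) ≤ 0.084/196.
So 2nε² ≥ ln(196/0.084) = 7.755053.
Hence n ≥ 7.755053/(2·0.135²) = 212.759.
The smallest integer n is 213.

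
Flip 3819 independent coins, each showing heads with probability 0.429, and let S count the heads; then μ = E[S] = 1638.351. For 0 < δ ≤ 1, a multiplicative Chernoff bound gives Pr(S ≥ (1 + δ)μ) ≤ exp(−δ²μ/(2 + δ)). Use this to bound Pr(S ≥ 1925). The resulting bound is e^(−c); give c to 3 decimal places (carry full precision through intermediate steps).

Write 1925 = (1 + δ)μ, so δ = 1925/1638.351 − 1 = 0.1749619…
Then the exponent is δ²μ/(2 + δ) = (1925 − μ)² / (μ·(2 + δ)) = 23.059095.

23.059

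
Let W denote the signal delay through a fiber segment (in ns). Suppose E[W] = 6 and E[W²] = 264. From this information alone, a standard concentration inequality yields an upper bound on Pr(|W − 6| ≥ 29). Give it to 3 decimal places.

0.271

The first two moments determine the variance, so Chebyshev's inequality is the sharpest standard bound available.
Var(W) = E[W²] − (E[W])² = 264 − 36 = 228.
Chebyshev's inequality: Pr(|W − μ| ≥ t) ≤ Var(W)/t² = 228/841 = 0.2711.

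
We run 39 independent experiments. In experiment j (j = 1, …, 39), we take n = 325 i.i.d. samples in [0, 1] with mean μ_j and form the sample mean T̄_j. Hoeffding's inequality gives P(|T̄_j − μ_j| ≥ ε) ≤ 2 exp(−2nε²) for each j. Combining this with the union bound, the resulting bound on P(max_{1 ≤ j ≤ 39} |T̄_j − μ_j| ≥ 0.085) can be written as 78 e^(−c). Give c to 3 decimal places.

4.696

Union bound over the 39 events: P(max_{1 ≤ j ≤ 39} |T̄_j − μ_j| ≥ 0.085) ≤ 39·2·exp(−2nε²) = 78 exp(−2·325·0.085²).
So c = 2·325·0.085² = 4.6963.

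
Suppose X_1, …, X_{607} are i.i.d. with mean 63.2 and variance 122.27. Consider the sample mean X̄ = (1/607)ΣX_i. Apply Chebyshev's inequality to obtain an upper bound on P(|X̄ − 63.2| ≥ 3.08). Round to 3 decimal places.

Var(X̄) = Var(X_i)/n = 122.27/607 = 0.20143.
Chebyshev: P(|X̄ − 63.2| ≥ 3.08) ≤ Var(X̄)/(3.08)² = 122.27/(607·3.08²) = 0.0212.

0.021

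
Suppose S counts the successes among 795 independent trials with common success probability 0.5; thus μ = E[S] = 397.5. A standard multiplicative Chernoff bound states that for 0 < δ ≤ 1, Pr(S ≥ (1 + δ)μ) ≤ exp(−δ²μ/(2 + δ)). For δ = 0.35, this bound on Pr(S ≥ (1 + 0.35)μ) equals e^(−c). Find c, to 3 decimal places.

c = δ²μ/(2 + δ) = 0.35²·397.5/(2 + 0.35) = 20.7207.

20.721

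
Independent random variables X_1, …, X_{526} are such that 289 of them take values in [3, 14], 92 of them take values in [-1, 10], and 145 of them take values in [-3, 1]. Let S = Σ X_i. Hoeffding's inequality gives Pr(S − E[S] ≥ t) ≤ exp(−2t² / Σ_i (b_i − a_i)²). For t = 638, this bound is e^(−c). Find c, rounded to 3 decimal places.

16.813

Σ(b_i − a_i)² = 289·11² + 92·11² + 145·4² = 48421.
c = 2t² / 48421 = 2·638² / 48421 = 16.8127.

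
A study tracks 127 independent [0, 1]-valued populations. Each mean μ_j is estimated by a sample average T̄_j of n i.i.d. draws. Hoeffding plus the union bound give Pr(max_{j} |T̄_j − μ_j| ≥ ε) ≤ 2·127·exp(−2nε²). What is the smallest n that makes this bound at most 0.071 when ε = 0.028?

5219

Need 2·127·exp(−2nε²) ≤ 0.071, i.e. exp(−2nε²) ≤ 0.071/254.
So 2nε² ≥ ln(254/0.071) = 8.182410.
Hence n ≥ 8.182410/(2·0.028²) = 5218.374.
The smallest integer n is 5219.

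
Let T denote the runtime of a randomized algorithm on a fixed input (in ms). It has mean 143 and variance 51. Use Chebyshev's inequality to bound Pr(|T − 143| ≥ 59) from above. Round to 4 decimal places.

0.0147

Chebyshev: Pr(|T − μ| ≥ t) ≤ Var(T)/t².
Bound = 51 / 3481 = 0.0147.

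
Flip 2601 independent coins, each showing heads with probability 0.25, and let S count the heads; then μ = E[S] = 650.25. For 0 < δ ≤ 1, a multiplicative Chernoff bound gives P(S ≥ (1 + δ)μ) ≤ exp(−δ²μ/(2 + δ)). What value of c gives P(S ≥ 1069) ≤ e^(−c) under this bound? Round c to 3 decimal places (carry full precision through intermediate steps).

Write 1069 = (1 + δ)μ, so δ = 1069/650.25 − 1 = 0.6439831…
Then the exponent is δ²μ/(2 + δ) = (1069 − μ)² / (μ·(2 + δ)) = 101.993057.

101.993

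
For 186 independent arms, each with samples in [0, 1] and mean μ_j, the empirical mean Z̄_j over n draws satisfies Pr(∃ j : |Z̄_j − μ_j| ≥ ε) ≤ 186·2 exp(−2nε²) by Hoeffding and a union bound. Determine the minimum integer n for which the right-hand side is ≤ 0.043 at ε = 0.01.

Need 2·186·exp(−2nε²) ≤ 0.043, i.e. exp(−2nε²) ≤ 0.043/372.
So 2nε² ≥ ln(372/0.043) = 9.065449.
Hence n ≥ 9.065449/(2·0.01²) = 45327.245.
The smallest integer n is 45328.

45328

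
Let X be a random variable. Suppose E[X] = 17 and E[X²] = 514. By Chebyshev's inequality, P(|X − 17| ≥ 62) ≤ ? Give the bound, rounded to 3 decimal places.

0.059

Var(X) = E[X²] − (E[X])² = 514 − 289 = 225.
Chebyshev's inequality: P(|X − μ| ≥ t) ≤ Var(X)/t² = 225/3844 = 0.0585.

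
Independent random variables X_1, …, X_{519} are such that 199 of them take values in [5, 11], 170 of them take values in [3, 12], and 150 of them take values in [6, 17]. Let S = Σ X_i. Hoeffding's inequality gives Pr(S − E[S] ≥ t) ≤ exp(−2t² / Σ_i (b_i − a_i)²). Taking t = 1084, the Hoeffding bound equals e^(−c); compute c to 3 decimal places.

60.130

Σ(b_i − a_i)² = 199·6² + 170·9² + 150·11² = 39084.
c = 2t² / 39084 = 2·1084² / 39084 = 60.1298.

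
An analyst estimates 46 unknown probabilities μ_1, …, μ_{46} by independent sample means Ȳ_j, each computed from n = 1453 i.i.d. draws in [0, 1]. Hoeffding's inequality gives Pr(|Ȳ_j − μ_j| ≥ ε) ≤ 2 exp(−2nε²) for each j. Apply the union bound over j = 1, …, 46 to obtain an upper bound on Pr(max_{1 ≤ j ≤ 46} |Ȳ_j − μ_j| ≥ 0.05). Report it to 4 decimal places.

0.0644

Per-experiment Hoeffding bound: 2·exp(−2·1453·0.05²) = 2·exp(−7.26500) = 0.0013992.
Union bound over 46 events: 46·0.0013992 = 0.06436.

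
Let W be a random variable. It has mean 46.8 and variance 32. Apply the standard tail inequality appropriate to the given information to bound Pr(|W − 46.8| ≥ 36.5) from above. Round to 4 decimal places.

Mean and variance are known, so Chebyshev's inequality applies.
Chebyshev: Pr(|W − μ| ≥ t) ≤ Var(W)/t².
Bound = 32 / 1332.25 = 0.0240.

0.0240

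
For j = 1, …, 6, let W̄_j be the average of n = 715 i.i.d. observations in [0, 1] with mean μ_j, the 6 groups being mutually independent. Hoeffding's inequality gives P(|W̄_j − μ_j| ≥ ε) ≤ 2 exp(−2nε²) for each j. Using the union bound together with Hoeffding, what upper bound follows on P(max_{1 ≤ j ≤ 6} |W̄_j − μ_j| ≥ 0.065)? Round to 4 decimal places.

0.0285

Per-experiment Hoeffding bound: 2·exp(−2·715·0.065²) = 2·exp(−6.04175) = 0.0047548.
Union bound over 6 events: 6·0.0047548 = 0.02853.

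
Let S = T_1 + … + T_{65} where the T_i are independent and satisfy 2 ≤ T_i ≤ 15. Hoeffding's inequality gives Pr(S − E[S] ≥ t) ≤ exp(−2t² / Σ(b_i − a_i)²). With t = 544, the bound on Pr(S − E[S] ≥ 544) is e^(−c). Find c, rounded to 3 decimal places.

53.880

Σ(b_i − a_i)² = 65·(13)² = 10985.
c = 2t²/10985 = 2·544²/10985 = 53.8800.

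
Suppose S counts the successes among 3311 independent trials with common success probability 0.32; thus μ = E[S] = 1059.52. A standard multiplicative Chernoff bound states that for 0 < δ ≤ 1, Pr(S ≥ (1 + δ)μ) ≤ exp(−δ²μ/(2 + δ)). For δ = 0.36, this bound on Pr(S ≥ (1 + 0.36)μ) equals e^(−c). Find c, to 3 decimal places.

c = δ²μ/(2 + δ) = 0.36²·1059.52/(2 + 0.36) = 58.1838.

58.184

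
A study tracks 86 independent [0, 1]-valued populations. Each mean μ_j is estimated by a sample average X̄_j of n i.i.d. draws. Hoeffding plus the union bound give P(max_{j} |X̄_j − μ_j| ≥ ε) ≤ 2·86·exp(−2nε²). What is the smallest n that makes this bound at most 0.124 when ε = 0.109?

305

Need 2·86·exp(−2nε²) ≤ 0.124, i.e. exp(−2nε²) ≤ 0.124/172.
So 2nε² ≥ ln(172/0.124) = 7.234968.
Hence n ≥ 7.234968/(2·0.109²) = 304.476.
The smallest integer n is 305.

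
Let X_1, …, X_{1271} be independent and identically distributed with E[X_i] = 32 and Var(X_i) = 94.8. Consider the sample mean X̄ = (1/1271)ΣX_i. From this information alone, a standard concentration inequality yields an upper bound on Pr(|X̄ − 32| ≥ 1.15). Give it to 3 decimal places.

With mean and variance of each term known, Chebyshev's inequality bounds the deviation of the sum (or sample mean).
Var(X̄) = Var(X_i)/n = 94.8/1271 = 0.074587.
Chebyshev: Pr(|X̄ − 32| ≥ 1.15) ≤ Var(X̄)/(1.15)² = 94.8/(1271·1.15²) = 0.0564.

0.056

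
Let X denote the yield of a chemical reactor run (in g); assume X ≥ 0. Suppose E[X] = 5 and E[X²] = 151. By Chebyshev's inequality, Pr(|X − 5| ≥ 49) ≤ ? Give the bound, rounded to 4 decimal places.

Var(X) = E[X²] − (E[X])² = 151 − 25 = 126.
Chebyshev's inequality: Pr(|X − μ| ≥ t) ≤ Var(X)/t² = 126/2401 = 0.0525.

0.0525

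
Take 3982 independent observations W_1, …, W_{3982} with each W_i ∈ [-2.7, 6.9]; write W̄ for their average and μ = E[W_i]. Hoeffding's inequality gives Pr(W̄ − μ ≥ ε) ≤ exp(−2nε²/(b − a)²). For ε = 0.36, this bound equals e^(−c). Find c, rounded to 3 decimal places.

c = 2nε²/(b − a)² = 2·3982·0.36² / 9.6² = 11.1994.

11.199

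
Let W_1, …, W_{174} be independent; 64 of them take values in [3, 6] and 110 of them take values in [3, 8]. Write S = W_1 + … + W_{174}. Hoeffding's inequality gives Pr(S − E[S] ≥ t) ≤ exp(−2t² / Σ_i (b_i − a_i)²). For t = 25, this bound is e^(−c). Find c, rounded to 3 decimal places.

0.376

Σ(b_i − a_i)² = 64·3² + 110·5² = 3326.
c = 2t² / 3326 = 2·25² / 3326 = 0.3758.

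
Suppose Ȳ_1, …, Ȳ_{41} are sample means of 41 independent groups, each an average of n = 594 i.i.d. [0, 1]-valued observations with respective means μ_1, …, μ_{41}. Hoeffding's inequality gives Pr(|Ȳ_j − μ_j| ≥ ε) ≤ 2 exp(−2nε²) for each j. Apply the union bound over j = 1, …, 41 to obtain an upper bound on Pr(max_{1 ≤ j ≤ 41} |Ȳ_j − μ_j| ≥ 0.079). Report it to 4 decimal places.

0.0494

Per-experiment Hoeffding bound: 2·exp(−2·594·0.079²) = 2·exp(−7.41431) = 0.0012051.
Union bound over 41 events: 41·0.0012051 = 0.04941.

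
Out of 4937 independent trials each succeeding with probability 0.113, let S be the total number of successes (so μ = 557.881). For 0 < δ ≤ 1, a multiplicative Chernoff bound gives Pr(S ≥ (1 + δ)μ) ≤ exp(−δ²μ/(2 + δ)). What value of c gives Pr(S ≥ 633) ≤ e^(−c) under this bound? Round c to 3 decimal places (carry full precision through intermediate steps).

Write 633 = (1 + δ)μ, so δ = 633/557.881 − 1 = 0.1346506…
Then the exponent is δ²μ/(2 + δ) = (633 − μ)² / (μ·(2 + δ)) = 4.738395.

4.738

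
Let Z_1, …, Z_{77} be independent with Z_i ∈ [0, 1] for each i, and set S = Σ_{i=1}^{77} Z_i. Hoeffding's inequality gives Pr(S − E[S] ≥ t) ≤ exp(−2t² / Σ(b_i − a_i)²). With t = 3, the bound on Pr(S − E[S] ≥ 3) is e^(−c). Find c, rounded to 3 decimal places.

0.234

Σ(b_i − a_i)² = 77·(1)² = 77.
c = 2t²/77 = 2·3²/77 = 0.2338.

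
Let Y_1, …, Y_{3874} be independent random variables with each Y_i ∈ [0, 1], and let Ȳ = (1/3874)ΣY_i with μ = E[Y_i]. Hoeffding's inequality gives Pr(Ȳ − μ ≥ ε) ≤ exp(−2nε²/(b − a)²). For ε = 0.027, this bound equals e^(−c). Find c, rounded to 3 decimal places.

5.648

c = 2nε²/(b − a)² = 2·3874·0.027² / 1² = 5.6483.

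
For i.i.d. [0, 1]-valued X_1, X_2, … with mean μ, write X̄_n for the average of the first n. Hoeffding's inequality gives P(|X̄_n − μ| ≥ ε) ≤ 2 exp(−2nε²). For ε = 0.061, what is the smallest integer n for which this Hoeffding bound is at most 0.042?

Require 2·exp(−2nε²) ≤ 0.042, i.e. 2nε² ≥ ln(2/0.042) = 3.863233.
So n ≥ 3.863233 / (2·0.061²) = 519.112.
The smallest integer n is 520.

520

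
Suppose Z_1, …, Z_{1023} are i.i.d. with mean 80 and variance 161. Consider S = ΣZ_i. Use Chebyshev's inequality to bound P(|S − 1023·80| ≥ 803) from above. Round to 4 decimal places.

Var(S) = n·Var(Z_i) = 1023·161 = 164703.
Chebyshev: P(|S − 1023·80| ≥ 803) ≤ Var(S)/803² = 164703/644809 = 0.2554.

0.2554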